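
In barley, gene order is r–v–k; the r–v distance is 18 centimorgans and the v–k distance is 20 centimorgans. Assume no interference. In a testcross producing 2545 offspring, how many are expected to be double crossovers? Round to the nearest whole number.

Map distances give recombination frequencies of 0.180 and 0.200 for the two intervals.
With no interference, expected double-crossover frequency = 0.180 × 0.200 = 0.03600.
Expected number = 0.03600 × 2545 = 91.62 ≈ 92.

92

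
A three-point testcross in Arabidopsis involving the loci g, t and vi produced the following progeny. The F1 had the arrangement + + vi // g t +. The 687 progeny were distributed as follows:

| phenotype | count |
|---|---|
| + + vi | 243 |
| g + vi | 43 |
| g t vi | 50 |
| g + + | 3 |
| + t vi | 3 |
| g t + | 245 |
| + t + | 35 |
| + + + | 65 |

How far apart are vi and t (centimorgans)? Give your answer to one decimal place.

17.6 centimorgans

The two rarest classes, + t vi and g + +, are the double crossovers. Comparing them with the parentals, only the t allele has switched, so t is the middle locus and the order is g – t – vi.
Crossovers in the t–vi interval produce the single-crossover classes + + + and g t vi (65 + 50 = 115) plus the double crossovers (6).
RF(t–vi) = (115 + 6) / 687 = 121/687 = 0.1761 → 17.6 centimorgans.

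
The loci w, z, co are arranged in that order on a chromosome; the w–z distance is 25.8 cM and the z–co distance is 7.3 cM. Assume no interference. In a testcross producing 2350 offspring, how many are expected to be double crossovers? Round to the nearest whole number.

Map distances give recombination frequencies of 0.258 and 0.073 for the two intervals.
With no interference, expected double-crossover frequency = 0.258 × 0.073 = 0.01883.
Expected number = 0.01883 × 2350 = 44.26 ≈ 44.

44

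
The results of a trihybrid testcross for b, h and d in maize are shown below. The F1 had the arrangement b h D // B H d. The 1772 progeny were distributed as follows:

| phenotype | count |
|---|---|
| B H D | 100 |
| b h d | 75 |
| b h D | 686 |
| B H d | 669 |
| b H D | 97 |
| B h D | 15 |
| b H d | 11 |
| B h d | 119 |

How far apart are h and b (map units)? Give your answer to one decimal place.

The two rarest classes, B h D and b H d, are the double crossovers. Comparing them with the parentals, only the b allele has switched, so b is the middle locus and the order is h – b – d.
Crossovers in the h–b interval produce the single-crossover classes b H D and B h d (97 + 119 = 216) plus the double crossovers (26).
RF(h–b) = (216 + 26) / 1772 = 242/1772 = 0.1366 → 13.7 map units.

13.7 map units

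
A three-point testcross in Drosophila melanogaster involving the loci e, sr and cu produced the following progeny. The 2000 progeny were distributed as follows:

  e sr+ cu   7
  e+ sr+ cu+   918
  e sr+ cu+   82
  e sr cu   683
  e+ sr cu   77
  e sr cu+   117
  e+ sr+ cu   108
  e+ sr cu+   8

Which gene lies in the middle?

The two most frequent reciprocal classes, e sr cu and e+ sr+ cu+, are the parental types, so the F1 was e sr cu / e+ sr+ cu+.
The two rarest classes, e sr+ cu and e+ sr cu+, are the double crossovers. Comparing them with the parentals, only the sr allele has switched, so sr is the middle locus and the order is e – sr – cu.

sr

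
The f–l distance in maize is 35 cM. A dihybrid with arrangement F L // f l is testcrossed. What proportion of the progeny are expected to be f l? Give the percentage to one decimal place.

32.5%

A map distance of 35 cM corresponds to a recombination frequency of 0.350.
The F1 is F L / f l, so f l is a parental gamete class with expected frequency (1 − r)/2 = 0.650/2 = 0.3250.
That is 0.3250 = 32.5% of the progeny.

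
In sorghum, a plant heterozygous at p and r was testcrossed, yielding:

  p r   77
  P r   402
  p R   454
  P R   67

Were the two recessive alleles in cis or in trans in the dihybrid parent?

trans

The two most frequent classes are P r (402) and p R (454); these are the parental (non-recombinant) types.
So the F1 carried P r on one chromosome and p R on the other — the recessive alleles are on opposite chromosomes (trans / repulsion).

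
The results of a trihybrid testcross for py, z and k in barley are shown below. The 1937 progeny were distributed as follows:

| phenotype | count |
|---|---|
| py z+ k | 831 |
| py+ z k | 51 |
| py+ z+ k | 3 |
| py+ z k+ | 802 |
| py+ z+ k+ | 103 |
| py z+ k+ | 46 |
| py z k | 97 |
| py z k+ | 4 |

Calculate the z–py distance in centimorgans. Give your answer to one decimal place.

10.7 centimorgans

The two most frequent reciprocal classes, py+ z k+ and py z+ k, are the parental types, so the F1 was py+ z k+ / py z+ k.
The two rarest classes, py z k+ and py+ z+ k, are the double crossovers. Comparing them with the parentals, only the py allele has switched, so py is the middle locus and the order is z – py – k.
Crossovers in the z–py interval produce the single-crossover classes py+ z+ k+ and py z k (103 + 97 = 200) plus the double crossovers (7).
RF(z–py) = (200 + 7) / 1937 = 207/1937 = 0.1069 → 10.7 centimorgans.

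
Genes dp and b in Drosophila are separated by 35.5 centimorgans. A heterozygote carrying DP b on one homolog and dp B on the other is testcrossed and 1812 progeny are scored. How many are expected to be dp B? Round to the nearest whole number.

A map distance of 35.5 centimorgans corresponds to a recombination frequency of 0.355.
The F1 is DP b / dp B, so dp B is a parental gamete class with expected frequency (1 − r)/2 = 0.645/2 = 0.3225.
Expected number = 0.3225 × 1812 = 584.37 ≈ 584.

584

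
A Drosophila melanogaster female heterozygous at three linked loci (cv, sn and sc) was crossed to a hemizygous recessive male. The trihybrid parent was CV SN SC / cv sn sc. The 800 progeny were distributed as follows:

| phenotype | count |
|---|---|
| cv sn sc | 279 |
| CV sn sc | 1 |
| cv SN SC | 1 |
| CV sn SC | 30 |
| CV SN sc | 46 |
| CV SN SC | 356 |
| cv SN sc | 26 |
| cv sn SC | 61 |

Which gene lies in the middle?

cv

The two rarest classes, cv SN SC and CV sn sc, are the double crossovers. Comparing them with the parentals, only the cv allele has switched, so cv is the middle locus and the order is sn – cv – sc.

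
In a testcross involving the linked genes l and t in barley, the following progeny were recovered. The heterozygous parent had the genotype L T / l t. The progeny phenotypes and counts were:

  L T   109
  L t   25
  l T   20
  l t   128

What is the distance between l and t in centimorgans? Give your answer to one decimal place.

16.0 centimorgans

The recombinant classes are L t and l T: 25 + 20 = 45.
Recombination frequency = 45/282 = 0.1596 ≈ 16.0%, i.e. 16.0 centimorgans.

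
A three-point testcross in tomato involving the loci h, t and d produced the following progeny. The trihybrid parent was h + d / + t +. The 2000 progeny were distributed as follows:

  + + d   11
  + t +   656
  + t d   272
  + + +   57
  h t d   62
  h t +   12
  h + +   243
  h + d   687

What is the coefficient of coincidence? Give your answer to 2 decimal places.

The two rarest classes, + + d and h t +, are the double crossovers. Comparing them with the parentals, only the h allele has switched, so h is the middle locus and the order is d – h – t.
d–h: (515 + 23)/2000 = 0.2690; h–t: (119 + 23)/2000 = 0.0710.
Expected DCO frequency = 0.2690 × 0.0710 ≈ 0.01910; observed = 23/2000 ≈ 0.01150.
Coefficient of coincidence = 0.01150/0.01910 ≈ 0.60.

0.60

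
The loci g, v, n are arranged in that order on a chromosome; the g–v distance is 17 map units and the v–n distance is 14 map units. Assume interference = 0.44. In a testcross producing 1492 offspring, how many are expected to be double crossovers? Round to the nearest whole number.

20

Map distances give recombination frequencies of 0.170 and 0.140 for the two intervals.
With interference 0.44 (so coincidence = 0.56), expected double-crossover frequency = 0.170 × 0.140 × 0.56 = 0.01333.
Expected number = 0.01333 × 1492 = 19.89 ≈ 20.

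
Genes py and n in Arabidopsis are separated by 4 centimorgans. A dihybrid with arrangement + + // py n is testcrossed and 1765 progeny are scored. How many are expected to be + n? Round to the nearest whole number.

A map distance of 4 centimorgans corresponds to a recombination frequency of 0.040.
The F1 is + + / py n, so + n is a recombinant gamete class with expected frequency r/2 = 0.040/2 = 0.0200.
Expected number = 0.0200 × 1765 = 35.30 ≈ 35.

35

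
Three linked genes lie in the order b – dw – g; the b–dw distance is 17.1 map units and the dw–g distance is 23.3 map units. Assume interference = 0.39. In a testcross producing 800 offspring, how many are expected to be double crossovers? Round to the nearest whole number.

Map distances give recombination frequencies of 0.171 and 0.233 for the two intervals.
With interference 0.39 (so coincidence = 0.61), expected double-crossover frequency = 0.171 × 0.233 × 0.61 = 0.02430.
Expected number = 0.02430 × 800 = 19.44 ≈ 19.

19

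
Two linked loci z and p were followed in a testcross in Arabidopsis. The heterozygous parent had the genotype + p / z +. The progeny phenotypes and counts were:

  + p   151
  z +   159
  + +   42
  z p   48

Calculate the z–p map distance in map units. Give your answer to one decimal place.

The recombinant classes are + + and z p: 42 + 48 = 90.
Recombination frequency = 90/400 = 0.2250 ≈ 22.5%, i.e. 22.5 map units.

22.5 map units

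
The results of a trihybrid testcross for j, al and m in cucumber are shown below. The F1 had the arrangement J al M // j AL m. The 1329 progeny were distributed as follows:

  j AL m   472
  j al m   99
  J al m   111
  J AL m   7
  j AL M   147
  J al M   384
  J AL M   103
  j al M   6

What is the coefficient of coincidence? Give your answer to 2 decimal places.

0.30

The two rarest classes, j al M and J AL m, are the double crossovers. Comparing them with the parentals, only the j allele has switched, so j is the middle locus and the order is m – j – al.
m–j: (258 + 13)/1329 = 0.2039; j–al: (202 + 13)/1329 = 0.1618.
Expected DCO frequency = 0.2039 × 0.1618 ≈ 0.03299; observed = 13/1329 ≈ 0.00978.
Coefficient of coincidence = 0.00978/0.03299 ≈ 0.30.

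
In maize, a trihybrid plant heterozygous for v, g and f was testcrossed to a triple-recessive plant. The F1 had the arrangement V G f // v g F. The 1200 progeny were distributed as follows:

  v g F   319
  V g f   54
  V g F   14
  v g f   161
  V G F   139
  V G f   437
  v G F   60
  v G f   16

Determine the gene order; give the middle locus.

The two rarest classes, v G f and V g F, are the double crossovers. Comparing them with the parentals, only the v allele has switched, so v is the middle locus and the order is g – v – f.

v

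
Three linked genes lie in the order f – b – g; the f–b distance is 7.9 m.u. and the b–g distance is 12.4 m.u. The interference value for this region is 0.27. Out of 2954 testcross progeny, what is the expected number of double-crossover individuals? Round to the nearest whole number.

Map distances give recombination frequencies of 0.079 and 0.124 for the two intervals.
With interference 0.27 (so coincidence = 0.73), expected double-crossover frequency = 0.079 × 0.124 × 0.73 = 0.00715.
Expected number = 0.00715 × 2954 = 21.12 ≈ 21.

21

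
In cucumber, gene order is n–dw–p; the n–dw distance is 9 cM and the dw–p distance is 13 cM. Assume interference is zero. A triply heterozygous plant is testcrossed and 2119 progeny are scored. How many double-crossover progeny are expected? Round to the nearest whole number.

25

Map distances give recombination frequencies of 0.090 and 0.130 for the two intervals.
With no interference, expected double-crossover frequency = 0.090 × 0.130 = 0.01170.
Expected number = 0.01170 × 2119 = 24.79 ≈ 25.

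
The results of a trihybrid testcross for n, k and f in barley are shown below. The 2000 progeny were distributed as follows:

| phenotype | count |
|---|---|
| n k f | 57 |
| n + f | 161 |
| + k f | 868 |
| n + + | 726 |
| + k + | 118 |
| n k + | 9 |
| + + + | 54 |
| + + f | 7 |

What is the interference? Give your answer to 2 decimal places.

0.15

The two most frequent reciprocal classes, n + + and + k f, are the parental types, so the F1 was n + + / + k f.
The two rarest classes, n k + and + + f, are the double crossovers. Comparing them with the parentals, only the k allele has switched, so k is the middle locus and the order is f – k – n.
f–k: (279 + 16)/2000 = 0.1475; k–n: (111 + 16)/2000 = 0.0635.
Expected DCO frequency = 0.1475 × 0.0635 ≈ 0.00937; observed = 16/2000 ≈ 0.00800.
Coefficient of coincidence = 0.00800/0.00937 ≈ 0.85; interference = 1 − 0.85 = 0.15.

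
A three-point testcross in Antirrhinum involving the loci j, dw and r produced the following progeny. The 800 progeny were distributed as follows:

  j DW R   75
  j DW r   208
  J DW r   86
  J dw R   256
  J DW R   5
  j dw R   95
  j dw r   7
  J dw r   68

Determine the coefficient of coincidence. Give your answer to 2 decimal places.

0.32

The two most frequent reciprocal classes, J dw R and j DW r, are the parental types, so the F1 was J dw R / j DW r.
The two rarest classes, J DW R and j dw r, are the double crossovers. Comparing them with the parentals, only the dw allele has switched, so dw is the middle locus and the order is r – dw – j.
r–dw: (143 + 12)/800 = 0.1938; dw–j: (181 + 12)/800 = 0.2412.
Expected DCO frequency = 0.1938 × 0.2412 ≈ 0.04674; observed = 12/800 ≈ 0.01500.
Coefficient of coincidence = 0.01500/0.04674 ≈ 0.32.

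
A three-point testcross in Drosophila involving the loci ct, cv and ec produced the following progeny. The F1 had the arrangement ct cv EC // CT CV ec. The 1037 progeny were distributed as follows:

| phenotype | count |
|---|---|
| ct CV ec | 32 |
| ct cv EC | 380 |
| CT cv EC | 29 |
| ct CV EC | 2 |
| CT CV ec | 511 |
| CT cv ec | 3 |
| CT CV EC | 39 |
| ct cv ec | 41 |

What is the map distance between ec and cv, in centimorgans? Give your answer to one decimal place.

The two rarest classes, ct CV EC and CT cv ec, are the double crossovers. Comparing them with the parentals, only the cv allele has switched, so cv is the middle locus and the order is ec – cv – ct.
Crossovers in the ec–cv interval produce the single-crossover classes ct cv ec and CT CV EC (41 + 39 = 80) plus the double crossovers (5).
RF(ec–cv) = (80 + 5) / 1037 = 85/1037 = 0.0820 → 8.2 centimorgans.

8.2 centimorgans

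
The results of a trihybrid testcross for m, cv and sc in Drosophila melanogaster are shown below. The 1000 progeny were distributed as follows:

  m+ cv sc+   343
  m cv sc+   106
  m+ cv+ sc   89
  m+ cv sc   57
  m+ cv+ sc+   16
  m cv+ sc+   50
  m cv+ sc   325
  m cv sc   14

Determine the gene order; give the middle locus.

cv

The two most frequent reciprocal classes, m cv+ sc and m+ cv sc+, are the parental types, so the F1 was m cv+ sc / m+ cv sc+.
The two rarest classes, m cv sc and m+ cv+ sc+, are the double crossovers. Comparing them with the parentals, only the cv allele has switched, so cv is the middle locus and the order is m – cv – sc.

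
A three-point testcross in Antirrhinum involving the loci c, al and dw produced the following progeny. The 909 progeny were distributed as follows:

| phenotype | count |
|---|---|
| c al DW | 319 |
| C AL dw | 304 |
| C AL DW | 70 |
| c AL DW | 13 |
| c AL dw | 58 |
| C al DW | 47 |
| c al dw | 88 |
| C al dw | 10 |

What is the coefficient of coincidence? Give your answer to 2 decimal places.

The two most frequent reciprocal classes, C AL dw and c al DW, are the parental types, so the F1 was C AL dw / c al DW.
The two rarest classes, C al dw and c AL DW, are the double crossovers. Comparing them with the parentals, only the al allele has switched, so al is the middle locus and the order is c – al – dw.
c–al: (105 + 23)/909 = 0.1408; al–dw: (158 + 23)/909 = 0.1991.
Expected DCO frequency = 0.1408 × 0.1991 ≈ 0.02803; observed = 23/909 ≈ 0.02530.
Coefficient of coincidence = 0.02530/0.02803 ≈ 0.90.

0.90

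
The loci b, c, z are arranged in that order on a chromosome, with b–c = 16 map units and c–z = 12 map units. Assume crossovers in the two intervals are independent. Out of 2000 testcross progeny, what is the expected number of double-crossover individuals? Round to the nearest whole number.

38

Map distances give recombination frequencies of 0.160 and 0.120 for the two intervals.
With no interference, expected double-crossover frequency = 0.160 × 0.120 = 0.01920.
Expected number = 0.01920 × 2000 = 38.40 ≈ 38.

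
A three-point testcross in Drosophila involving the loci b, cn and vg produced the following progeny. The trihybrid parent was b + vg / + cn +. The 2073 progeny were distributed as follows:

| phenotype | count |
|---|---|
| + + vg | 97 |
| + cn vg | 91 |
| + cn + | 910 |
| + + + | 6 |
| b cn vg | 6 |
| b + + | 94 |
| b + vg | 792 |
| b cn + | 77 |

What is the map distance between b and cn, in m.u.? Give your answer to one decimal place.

The two rarest classes, b cn vg and + + +, are the double crossovers. Comparing them with the parentals, only the cn allele has switched, so cn is the middle locus and the order is b – cn – vg.
Crossovers in the b–cn interval produce the single-crossover classes + + vg and b cn + (97 + 77 = 174) plus the double crossovers (12).
RF(b–cn) = (174 + 12) / 2073 = 186/2073 = 0.0897 → 9.0 m.u.

9.0 m.u.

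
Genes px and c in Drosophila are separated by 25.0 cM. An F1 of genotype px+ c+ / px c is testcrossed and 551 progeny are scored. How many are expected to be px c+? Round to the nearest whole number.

69

A map distance of 25.0 cM corresponds to a recombination frequency of 0.250.
The F1 is px+ c+ / px c, so px c+ is a recombinant gamete class with expected frequency r/2 = 0.250/2 = 0.1250.
Expected number = 0.1250 × 551 = 68.88 ≈ 69.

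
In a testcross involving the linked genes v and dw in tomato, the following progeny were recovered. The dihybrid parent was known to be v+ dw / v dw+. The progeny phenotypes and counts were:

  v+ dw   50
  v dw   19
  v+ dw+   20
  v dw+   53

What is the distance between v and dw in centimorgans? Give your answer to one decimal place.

27.5 centimorgans

The recombinant classes are v+ dw+ and v dw: 20 + 19 = 39.
Recombination frequency = 39/142 = 0.2746 ≈ 27.5%, i.e. 27.5 centimorgans.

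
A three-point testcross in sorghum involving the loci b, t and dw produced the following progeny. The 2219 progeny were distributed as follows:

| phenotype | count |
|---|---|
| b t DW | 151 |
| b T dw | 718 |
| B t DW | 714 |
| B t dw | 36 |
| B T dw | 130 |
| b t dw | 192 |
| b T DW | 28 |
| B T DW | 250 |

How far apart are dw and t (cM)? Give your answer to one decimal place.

22.8 cM

The two most frequent reciprocal classes, b T dw and B t DW, are the parental types, so the F1 was b T dw / B t DW.
The two rarest classes, b T DW and B t dw, are the double crossovers. Comparing them with the parentals, only the dw allele has switched, so dw is the middle locus and the order is t – dw – b.
Crossovers in the t–dw interval produce the single-crossover classes b t dw and B T DW (192 + 250 = 442) plus the double crossovers (64).
RF(t–dw) = (442 + 64) / 2219 = 506/2219 = 0.2280 → 22.8 cM.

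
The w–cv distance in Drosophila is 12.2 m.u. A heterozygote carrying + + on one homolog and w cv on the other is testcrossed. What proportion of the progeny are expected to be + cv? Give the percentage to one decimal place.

6.1%

A map distance of 12.2 m.u. corresponds to a recombination frequency of 0.122.
The F1 is + + / w cv, so + cv is a recombinant gamete class with expected frequency r/2 = 0.122/2 = 0.0610.
That is 0.0610 = 6.1% of the progeny.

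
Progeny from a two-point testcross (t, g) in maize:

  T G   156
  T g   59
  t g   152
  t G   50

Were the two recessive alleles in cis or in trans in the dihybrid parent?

cis

The two most frequent classes are T G (156) and t g (152); these are the parental (non-recombinant) types.
So the F1 carried T G on one chromosome and t g on the other — the recessive alleles are on the same chromosome (cis / coupling).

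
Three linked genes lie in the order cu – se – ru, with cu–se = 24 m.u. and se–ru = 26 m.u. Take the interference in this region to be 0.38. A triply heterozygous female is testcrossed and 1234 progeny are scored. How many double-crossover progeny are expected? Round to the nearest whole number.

Map distances give recombination frequencies of 0.240 and 0.260 for the two intervals.
With interference 0.38 (so coincidence = 0.62), expected double-crossover frequency = 0.240 × 0.260 × 0.62 = 0.03869.
Expected number = 0.03869 × 1234 = 47.74 ≈ 48.

48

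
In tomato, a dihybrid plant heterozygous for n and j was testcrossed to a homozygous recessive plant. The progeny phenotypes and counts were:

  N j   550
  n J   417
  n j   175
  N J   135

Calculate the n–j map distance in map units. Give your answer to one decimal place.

The two most frequent classes, N j (550) and n J (417), are the parental types, so the F1 was N j / n J.
The recombinant classes are N J and n j: 135 + 175 = 310.
Recombination frequency = 310/1277 = 0.2428 ≈ 24.3%, i.e. 24.3 map units.

24.3 map units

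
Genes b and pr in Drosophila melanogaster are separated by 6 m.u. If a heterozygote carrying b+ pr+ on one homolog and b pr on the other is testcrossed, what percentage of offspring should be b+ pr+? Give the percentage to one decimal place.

A map distance of 6 m.u. corresponds to a recombination frequency of 0.060.
The F1 is b+ pr+ / b pr, so b+ pr+ is a parental gamete class with expected frequency (1 − r)/2 = 0.940/2 = 0.4700.
That is 0.4700 = 47.0% of the progeny.

47.0%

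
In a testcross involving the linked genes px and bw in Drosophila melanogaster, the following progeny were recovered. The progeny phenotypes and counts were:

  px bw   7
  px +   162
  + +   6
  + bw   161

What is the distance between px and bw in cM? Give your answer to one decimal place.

3.9 cM

The two most frequent classes, + bw (161) and px + (162), are the parental types, so the F1 was + bw / px +.
The recombinant classes are + + and px bw: 6 + 7 = 13.
Recombination frequency = 13/336 = 0.0387 ≈ 3.9%, i.e. 3.9 cM.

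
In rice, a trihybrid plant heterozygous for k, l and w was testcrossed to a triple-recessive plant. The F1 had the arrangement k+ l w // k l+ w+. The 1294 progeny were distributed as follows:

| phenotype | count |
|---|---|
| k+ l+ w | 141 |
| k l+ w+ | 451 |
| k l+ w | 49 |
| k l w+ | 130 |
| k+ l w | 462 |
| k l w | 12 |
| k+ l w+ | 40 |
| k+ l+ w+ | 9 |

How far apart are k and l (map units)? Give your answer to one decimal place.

22.6 map units

The two rarest classes, k l w and k+ l+ w+, are the double crossovers. Comparing them with the parentals, only the k allele has switched, so k is the middle locus and the order is l – k – w.
Crossovers in the l–k interval produce the single-crossover classes k+ l+ w and k l w+ (141 + 130 = 271) plus the double crossovers (21).
RF(l–k) = (271 + 21) / 1294 = 292/1294 = 0.2257 → 22.6 map units.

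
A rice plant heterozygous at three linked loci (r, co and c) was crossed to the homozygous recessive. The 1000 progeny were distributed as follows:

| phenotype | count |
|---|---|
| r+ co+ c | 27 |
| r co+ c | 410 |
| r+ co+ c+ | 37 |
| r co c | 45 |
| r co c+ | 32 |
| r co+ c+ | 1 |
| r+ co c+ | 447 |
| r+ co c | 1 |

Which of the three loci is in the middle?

The two most frequent reciprocal classes, r+ co c+ and r co+ c, are the parental types, so the F1 was r+ co c+ / r co+ c.
The two rarest classes, r+ co c and r co+ c+, are the double crossovers. Comparing them with the parentals, only the c allele has switched, so c is the middle locus and the order is co – c – r.

c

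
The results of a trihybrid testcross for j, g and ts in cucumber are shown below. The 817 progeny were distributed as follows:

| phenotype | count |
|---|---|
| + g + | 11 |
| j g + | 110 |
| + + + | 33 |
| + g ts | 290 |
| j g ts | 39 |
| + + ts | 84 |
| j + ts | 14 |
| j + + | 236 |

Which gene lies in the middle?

ts

The two most frequent reciprocal classes, + g ts and j + +, are the parental types, so the F1 was + g ts / j + +.
The two rarest classes, + g + and j + ts, are the double crossovers. Comparing them with the parentals, only the ts allele has switched, so ts is the middle locus and the order is g – ts – j.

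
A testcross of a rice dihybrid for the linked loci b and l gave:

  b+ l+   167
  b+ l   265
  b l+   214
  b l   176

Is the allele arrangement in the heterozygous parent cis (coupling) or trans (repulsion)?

trans

The two most frequent classes are b+ l (265) and b l+ (214); these are the parental (non-recombinant) types.
So the F1 carried b+ l on one chromosome and b l+ on the other — the recessive alleles are on opposite chromosomes (trans / repulsion).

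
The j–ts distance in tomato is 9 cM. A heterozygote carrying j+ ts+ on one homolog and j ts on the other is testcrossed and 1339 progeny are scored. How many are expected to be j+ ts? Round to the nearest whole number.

60

A map distance of 9 cM corresponds to a recombination frequency of 0.090.
The F1 is j+ ts+ / j ts, so j+ ts is a recombinant gamete class with expected frequency r/2 = 0.090/2 = 0.0450.
Expected number = 0.0450 × 1339 = 60.25 ≈ 60.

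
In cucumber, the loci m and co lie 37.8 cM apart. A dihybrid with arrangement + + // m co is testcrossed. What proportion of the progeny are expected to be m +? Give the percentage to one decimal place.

A map distance of 37.8 cM corresponds to a recombination frequency of 0.378.
The F1 is + + / m co, so m + is a recombinant gamete class with expected frequency r/2 = 0.378/2 = 0.1890.
That is 0.1890 = 18.9% of the progeny.

18.9%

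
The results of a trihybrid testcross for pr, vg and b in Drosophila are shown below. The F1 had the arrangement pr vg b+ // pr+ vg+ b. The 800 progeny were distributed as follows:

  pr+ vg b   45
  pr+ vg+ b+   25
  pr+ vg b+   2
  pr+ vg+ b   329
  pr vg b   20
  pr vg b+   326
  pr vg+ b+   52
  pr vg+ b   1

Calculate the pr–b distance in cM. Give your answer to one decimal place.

The two rarest classes, pr+ vg b+ and pr vg+ b, are the double crossovers. Comparing them with the parentals, only the pr allele has switched, so pr is the middle locus and the order is vg – pr – b.
Crossovers in the pr–b interval produce the single-crossover classes pr vg b and pr+ vg+ b+ (20 + 25 = 45) plus the double crossovers (3).
RF(pr–b) = (45 + 3) / 800 = 48/800 = 0.0600 → 6.0 cM.

6.0 cM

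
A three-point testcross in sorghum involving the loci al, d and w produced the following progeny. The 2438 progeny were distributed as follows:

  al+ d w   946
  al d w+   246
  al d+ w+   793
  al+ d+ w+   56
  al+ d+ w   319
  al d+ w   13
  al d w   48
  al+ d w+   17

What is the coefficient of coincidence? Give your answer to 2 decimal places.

The two most frequent reciprocal classes, al+ d w and al d+ w+, are the parental types, so the F1 was al+ d w / al d+ w+.
The two rarest classes, al+ d w+ and al d+ w, are the double crossovers. Comparing them with the parentals, only the w allele has switched, so w is the middle locus and the order is al – w – d.
al–w: (104 + 30)/2438 = 0.0550; w–d: (565 + 30)/2438 = 0.2441.
Expected DCO frequency = 0.0550 × 0.2441 ≈ 0.01343; observed = 30/2438 ≈ 0.01231.
Coefficient of coincidence = 0.01231/0.01343 ≈ 0.92.

0.92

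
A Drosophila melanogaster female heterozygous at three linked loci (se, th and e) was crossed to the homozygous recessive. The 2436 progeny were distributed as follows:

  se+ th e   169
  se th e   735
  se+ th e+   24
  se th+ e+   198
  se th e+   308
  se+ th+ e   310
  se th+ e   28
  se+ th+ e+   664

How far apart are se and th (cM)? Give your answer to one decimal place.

17.2 cM

The two most frequent reciprocal classes, se+ th+ e+ and se th e, are the parental types, so the F1 was se+ th+ e+ / se th e.
The two rarest classes, se+ th e+ and se th+ e, are the double crossovers. Comparing them with the parentals, only the th allele has switched, so th is the middle locus and the order is e – th – se.
Crossovers in the th–se interval produce the single-crossover classes se th+ e+ and se+ th e (198 + 169 = 367) plus the double crossovers (52).
RF(th–se) = (367 + 52) / 2436 = 419/2436 = 0.1720 → 17.2 cM.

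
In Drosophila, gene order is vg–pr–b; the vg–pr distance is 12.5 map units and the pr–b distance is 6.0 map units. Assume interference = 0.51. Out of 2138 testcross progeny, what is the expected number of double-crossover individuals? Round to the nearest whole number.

8

Map distances give recombination frequencies of 0.125 and 0.060 for the two intervals.
With interference 0.51 (so coincidence = 0.49), expected double-crossover frequency = 0.125 × 0.060 × 0.49 = 0.00367.
Expected number = 0.00367 × 2138 = 7.86 ≈ 8.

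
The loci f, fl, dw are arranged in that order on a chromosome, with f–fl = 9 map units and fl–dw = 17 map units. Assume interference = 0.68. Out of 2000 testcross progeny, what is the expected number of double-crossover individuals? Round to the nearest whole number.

Map distances give recombination frequencies of 0.090 and 0.170 for the two intervals.
With interference 0.68 (so coincidence = 0.32), expected double-crossover frequency = 0.090 × 0.170 × 0.32 = 0.00490.
Expected number = 0.00490 × 2000 = 9.79 ≈ 10.

10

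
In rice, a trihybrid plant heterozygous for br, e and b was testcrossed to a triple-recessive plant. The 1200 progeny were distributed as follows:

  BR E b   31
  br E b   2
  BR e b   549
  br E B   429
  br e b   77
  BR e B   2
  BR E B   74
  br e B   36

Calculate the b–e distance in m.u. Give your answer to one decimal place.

5.9 m.u.

The two most frequent reciprocal classes, br E B and BR e b, are the parental types, so the F1 was br E B / BR e b.
The two rarest classes, br E b and BR e B, are the double crossovers. Comparing them with the parentals, only the b allele has switched, so b is the middle locus and the order is e – b – br.
Crossovers in the e–b interval produce the single-crossover classes br e B and BR E b (36 + 31 = 67) plus the double crossovers (4).
RF(e–b) = (67 + 4) / 1200 = 71/1200 = 0.0592 → 5.9 m.u.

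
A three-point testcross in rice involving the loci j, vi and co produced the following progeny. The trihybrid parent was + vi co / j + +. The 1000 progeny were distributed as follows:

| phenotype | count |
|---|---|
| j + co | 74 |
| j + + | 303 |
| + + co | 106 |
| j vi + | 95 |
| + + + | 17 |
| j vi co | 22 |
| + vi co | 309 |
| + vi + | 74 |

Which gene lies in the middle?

The two rarest classes, j vi co and + + +, are the double crossovers. Comparing them with the parentals, only the j allele has switched, so j is the middle locus and the order is co – j – vi.

j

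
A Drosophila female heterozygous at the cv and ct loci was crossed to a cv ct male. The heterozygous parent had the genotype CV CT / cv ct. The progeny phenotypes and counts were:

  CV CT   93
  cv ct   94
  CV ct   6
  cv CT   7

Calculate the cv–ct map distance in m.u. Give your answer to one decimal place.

The recombinant classes are CV ct and cv CT: 6 + 7 = 13.
Recombination frequency = 13/200 = 0.0650 ≈ 6.5%, i.e. 6.5 m.u.

6.5 m.u.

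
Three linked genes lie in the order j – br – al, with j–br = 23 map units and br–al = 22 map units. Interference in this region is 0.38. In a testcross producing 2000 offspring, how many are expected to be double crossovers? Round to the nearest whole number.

Map distances give recombination frequencies of 0.230 and 0.220 for the two intervals.
With interference 0.38 (so coincidence = 0.62), expected double-crossover frequency = 0.230 × 0.220 × 0.62 = 0.03137.
Expected number = 0.03137 × 2000 = 62.74 ≈ 63.

63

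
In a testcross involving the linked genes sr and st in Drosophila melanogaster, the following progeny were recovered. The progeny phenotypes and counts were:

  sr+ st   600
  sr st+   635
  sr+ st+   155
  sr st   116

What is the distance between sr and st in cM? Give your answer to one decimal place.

18.0 cM

The two most frequent classes, sr+ st (600) and sr st+ (635), are the parental types, so the F1 was sr+ st / sr st+.
The recombinant classes are sr+ st+ and sr st: 155 + 116 = 271.
Recombination frequency = 271/1506 = 0.1799 ≈ 18.0%, i.e. 18.0 cM.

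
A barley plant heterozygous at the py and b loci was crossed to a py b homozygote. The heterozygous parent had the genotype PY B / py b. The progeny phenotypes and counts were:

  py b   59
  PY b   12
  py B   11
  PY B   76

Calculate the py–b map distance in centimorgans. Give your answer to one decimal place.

The recombinant classes are PY b and py B: 12 + 11 = 23.
Recombination frequency = 23/158 = 0.1456 ≈ 14.6%, i.e. 14.6 centimorgans.

14.6 centimorgans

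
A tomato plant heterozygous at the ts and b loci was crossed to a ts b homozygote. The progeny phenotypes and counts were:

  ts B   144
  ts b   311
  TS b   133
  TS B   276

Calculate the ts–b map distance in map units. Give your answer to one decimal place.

The two most frequent classes, TS B (276) and ts b (311), are the parental types, so the F1 was TS B / ts b.
The recombinant classes are TS b and ts B: 133 + 144 = 277.
Recombination frequency = 277/864 = 0.3206 ≈ 32.1%, i.e. 32.1 map units.

32.1 map units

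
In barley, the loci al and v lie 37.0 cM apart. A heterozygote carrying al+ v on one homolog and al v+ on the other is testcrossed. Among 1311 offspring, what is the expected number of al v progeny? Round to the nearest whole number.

A map distance of 37.0 cM corresponds to a recombination frequency of 0.370.
The F1 is al+ v / al v+, so al v is a recombinant gamete class with expected frequency r/2 = 0.370/2 = 0.1850.
Expected number = 0.1850 × 1311 = 242.53 ≈ 243.

243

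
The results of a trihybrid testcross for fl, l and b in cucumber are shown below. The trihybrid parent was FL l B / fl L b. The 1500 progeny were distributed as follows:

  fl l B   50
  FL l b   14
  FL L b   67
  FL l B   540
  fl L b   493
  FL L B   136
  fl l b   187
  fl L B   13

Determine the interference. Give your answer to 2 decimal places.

0.20

The two rarest classes, FL l b and fl L B, are the double crossovers. Comparing them with the parentals, only the b allele has switched, so b is the middle locus and the order is fl – b – l.
fl–b: (117 + 27)/1500 = 0.0960; b–l: (323 + 27)/1500 = 0.2333.
Expected DCO frequency = 0.0960 × 0.2333 ≈ 0.02240; observed = 27/1500 ≈ 0.01800.
Coefficient of coincidence = 0.01800/0.02240 ≈ 0.80; interference = 1 − 0.80 = 0.20.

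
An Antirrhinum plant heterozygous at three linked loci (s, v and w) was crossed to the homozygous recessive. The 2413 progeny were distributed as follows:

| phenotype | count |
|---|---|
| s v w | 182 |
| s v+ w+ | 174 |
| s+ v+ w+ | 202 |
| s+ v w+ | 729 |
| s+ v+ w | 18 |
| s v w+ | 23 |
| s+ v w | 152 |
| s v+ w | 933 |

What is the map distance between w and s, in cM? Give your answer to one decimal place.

15.2 cM

The two most frequent reciprocal classes, s+ v w+ and s v+ w, are the parental types, so the F1 was s+ v w+ / s v+ w.
The two rarest classes, s v w+ and s+ v+ w, are the double crossovers. Comparing them with the parentals, only the s allele has switched, so s is the middle locus and the order is v – s – w.
Crossovers in the s–w interval produce the single-crossover classes s+ v w and s v+ w+ (152 + 174 = 326) plus the double crossovers (41).
RF(s–w) = (326 + 41) / 2413 = 367/2413 = 0.1521 → 15.2 cM.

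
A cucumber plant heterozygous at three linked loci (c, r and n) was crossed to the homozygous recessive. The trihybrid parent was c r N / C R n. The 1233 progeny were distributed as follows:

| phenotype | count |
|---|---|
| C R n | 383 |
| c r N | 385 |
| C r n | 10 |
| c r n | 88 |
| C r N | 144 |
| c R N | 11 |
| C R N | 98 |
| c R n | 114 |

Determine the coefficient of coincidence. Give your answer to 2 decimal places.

0.45

The two rarest classes, c R N and C r n, are the double crossovers. Comparing them with the parentals, only the r allele has switched, so r is the middle locus and the order is c – r – n.
c–r: (258 + 21)/1233 = 0.2263; r–n: (186 + 21)/1233 = 0.1679.
Expected DCO frequency = 0.2263 × 0.1679 ≈ 0.03800; observed = 21/1233 ≈ 0.01703.
Coefficient of coincidence = 0.01703/0.03800 ≈ 0.45.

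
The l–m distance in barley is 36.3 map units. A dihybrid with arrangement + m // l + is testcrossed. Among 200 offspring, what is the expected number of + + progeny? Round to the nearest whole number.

36

A map distance of 36.3 map units corresponds to a recombination frequency of 0.363.
The F1 is + m / l +, so + + is a recombinant gamete class with expected frequency r/2 = 0.363/2 = 0.1815.
Expected number = 0.1815 × 200 = 36.30 ≈ 36.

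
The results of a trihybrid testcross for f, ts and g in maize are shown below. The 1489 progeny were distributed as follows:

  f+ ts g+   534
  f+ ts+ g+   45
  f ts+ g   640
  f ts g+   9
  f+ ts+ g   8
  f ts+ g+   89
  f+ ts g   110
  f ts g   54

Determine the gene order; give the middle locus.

f

The two most frequent reciprocal classes, f+ ts g+ and f ts+ g, are the parental types, so the F1 was f+ ts g+ / f ts+ g.
The two rarest classes, f ts g+ and f+ ts+ g, are the double crossovers. Comparing them with the parentals, only the f allele has switched, so f is the middle locus and the order is ts – f – g.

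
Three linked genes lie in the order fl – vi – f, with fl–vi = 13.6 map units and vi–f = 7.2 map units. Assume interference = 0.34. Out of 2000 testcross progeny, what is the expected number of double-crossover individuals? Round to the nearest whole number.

13

Map distances give recombination frequencies of 0.136 and 0.072 for the two intervals.
With interference 0.34 (so coincidence = 0.66), expected double-crossover frequency = 0.136 × 0.072 × 0.66 = 0.00646.
Expected number = 0.00646 × 2000 = 12.93 ≈ 13.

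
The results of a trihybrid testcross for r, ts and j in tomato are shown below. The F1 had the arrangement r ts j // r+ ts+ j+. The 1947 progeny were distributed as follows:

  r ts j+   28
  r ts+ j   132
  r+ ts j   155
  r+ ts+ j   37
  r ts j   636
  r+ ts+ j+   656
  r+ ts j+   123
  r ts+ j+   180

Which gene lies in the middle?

j

The two rarest classes, r ts j+ and r+ ts+ j, are the double crossovers. Comparing them with the parentals, only the j allele has switched, so j is the middle locus and the order is r – j – ts.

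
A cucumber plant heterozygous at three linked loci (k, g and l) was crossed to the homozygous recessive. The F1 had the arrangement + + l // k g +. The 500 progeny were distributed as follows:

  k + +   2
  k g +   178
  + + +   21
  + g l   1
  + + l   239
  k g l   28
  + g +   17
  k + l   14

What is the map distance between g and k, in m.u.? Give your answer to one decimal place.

6.8 m.u.

The two rarest classes, + g l and k + +, are the double crossovers. Comparing them with the parentals, only the g allele has switched, so g is the middle locus and the order is k – g – l.
Crossovers in the k–g interval produce the single-crossover classes k + l and + g + (14 + 17 = 31) plus the double crossovers (3).
RF(k–g) = (31 + 3) / 500 = 34/500 = 0.0680 → 6.8 m.u.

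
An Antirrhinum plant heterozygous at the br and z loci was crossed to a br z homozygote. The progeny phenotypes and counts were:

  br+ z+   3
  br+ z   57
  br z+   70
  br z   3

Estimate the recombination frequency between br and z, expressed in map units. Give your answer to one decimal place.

The two most frequent classes, br+ z (57) and br z+ (70), are the parental types, so the F1 was br+ z / br z+.
The recombinant classes are br+ z+ and br z: 3 + 3 = 6.
Recombination frequency = 6/133 = 0.0451 ≈ 4.5%, i.e. 4.5 map units.

4.5 map units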